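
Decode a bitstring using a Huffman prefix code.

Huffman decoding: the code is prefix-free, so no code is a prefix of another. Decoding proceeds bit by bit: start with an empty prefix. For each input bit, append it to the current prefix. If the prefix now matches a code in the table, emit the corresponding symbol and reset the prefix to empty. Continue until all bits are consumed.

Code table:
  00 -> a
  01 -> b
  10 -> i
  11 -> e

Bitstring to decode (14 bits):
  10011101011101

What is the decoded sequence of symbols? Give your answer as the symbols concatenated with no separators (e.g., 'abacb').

Answer: ibebbeb

Derivation:
Bit 0: prefix='1' (no match yet)
Bit 1: prefix='10' -> emit 'i', reset
Bit 2: prefix='0' (no match yet)
Bit 3: prefix='01' -> emit 'b', reset
Bit 4: prefix='1' (no match yet)
Bit 5: prefix='11' -> emit 'e', reset
Bit 6: prefix='0' (no match yet)
Bit 7: prefix='01' -> emit 'b', reset
Bit 8: prefix='0' (no match yet)
Bit 9: prefix='01' -> emit 'b', reset
Bit 10: prefix='1' (no match yet)
Bit 11: prefix='11' -> emit 'e', reset
Bit 12: prefix='0' (no match yet)
Bit 13: prefix='01' -> emit 'b', reset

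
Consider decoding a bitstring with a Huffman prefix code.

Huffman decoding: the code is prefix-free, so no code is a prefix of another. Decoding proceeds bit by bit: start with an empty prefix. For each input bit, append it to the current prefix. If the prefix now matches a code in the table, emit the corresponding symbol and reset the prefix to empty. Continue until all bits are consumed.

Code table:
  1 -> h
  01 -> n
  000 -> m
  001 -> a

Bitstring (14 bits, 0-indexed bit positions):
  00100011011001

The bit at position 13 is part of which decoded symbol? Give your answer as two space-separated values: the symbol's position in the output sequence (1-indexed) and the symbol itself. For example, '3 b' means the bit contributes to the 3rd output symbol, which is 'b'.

Bit 0: prefix='0' (no match yet)
Bit 1: prefix='00' (no match yet)
Bit 2: prefix='001' -> emit 'a', reset
Bit 3: prefix='0' (no match yet)
Bit 4: prefix='00' (no match yet)
Bit 5: prefix='000' -> emit 'm', reset
Bit 6: prefix='1' -> emit 'h', reset
Bit 7: prefix='1' -> emit 'h', reset
Bit 8: prefix='0' (no match yet)
Bit 9: prefix='01' -> emit 'n', reset
Bit 10: prefix='1' -> emit 'h', reset
Bit 11: prefix='0' (no match yet)
Bit 12: prefix='00' (no match yet)
Bit 13: prefix='001' -> emit 'a', reset

Answer: 7 a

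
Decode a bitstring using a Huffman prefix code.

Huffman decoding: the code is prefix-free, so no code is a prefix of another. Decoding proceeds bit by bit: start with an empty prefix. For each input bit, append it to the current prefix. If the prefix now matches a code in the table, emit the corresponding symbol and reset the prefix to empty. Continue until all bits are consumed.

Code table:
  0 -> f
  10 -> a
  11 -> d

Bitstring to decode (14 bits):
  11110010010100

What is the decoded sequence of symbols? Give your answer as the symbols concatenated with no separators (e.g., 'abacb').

Answer: ddffafaaf

Derivation:
Bit 0: prefix='1' (no match yet)
Bit 1: prefix='11' -> emit 'd', reset
Bit 2: prefix='1' (no match yet)
Bit 3: prefix='11' -> emit 'd', reset
Bit 4: prefix='0' -> emit 'f', reset
Bit 5: prefix='0' -> emit 'f', reset
Bit 6: prefix='1' (no match yet)
Bit 7: prefix='10' -> emit 'a', reset
Bit 8: prefix='0' -> emit 'f', reset
Bit 9: prefix='1' (no match yet)
Bit 10: prefix='10' -> emit 'a', reset
Bit 11: prefix='1' (no match yet)
Bit 12: prefix='10' -> emit 'a', reset
Bit 13: prefix='0' -> emit 'f', reset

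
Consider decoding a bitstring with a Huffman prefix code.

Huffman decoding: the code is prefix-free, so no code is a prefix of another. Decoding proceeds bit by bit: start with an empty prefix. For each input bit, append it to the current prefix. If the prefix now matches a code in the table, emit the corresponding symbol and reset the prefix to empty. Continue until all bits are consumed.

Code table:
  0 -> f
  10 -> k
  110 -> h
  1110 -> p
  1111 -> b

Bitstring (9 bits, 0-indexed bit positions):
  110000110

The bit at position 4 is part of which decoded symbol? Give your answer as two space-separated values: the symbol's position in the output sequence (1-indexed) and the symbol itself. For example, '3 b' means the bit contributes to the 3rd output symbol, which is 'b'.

Bit 0: prefix='1' (no match yet)
Bit 1: prefix='11' (no match yet)
Bit 2: prefix='110' -> emit 'h', reset
Bit 3: prefix='0' -> emit 'f', reset
Bit 4: prefix='0' -> emit 'f', reset
Bit 5: prefix='0' -> emit 'f', reset
Bit 6: prefix='1' (no match yet)
Bit 7: prefix='11' (no match yet)
Bit 8: prefix='110' -> emit 'h', reset

Answer: 3 f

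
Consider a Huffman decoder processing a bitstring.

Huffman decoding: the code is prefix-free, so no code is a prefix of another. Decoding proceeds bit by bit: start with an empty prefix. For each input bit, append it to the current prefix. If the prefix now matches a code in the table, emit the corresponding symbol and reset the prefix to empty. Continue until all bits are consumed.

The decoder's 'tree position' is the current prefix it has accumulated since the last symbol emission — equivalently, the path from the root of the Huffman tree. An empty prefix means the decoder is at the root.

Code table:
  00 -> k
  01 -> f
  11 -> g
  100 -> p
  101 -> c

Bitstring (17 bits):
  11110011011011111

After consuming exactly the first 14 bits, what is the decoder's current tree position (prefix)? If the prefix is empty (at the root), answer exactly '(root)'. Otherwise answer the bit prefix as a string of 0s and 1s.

Answer: 1

Derivation:
Bit 0: prefix='1' (no match yet)
Bit 1: prefix='11' -> emit 'g', reset
Bit 2: prefix='1' (no match yet)
Bit 3: prefix='11' -> emit 'g', reset
Bit 4: prefix='0' (no match yet)
Bit 5: prefix='00' -> emit 'k', reset
Bit 6: prefix='1' (no match yet)
Bit 7: prefix='11' -> emit 'g', reset
Bit 8: prefix='0' (no match yet)
Bit 9: prefix='01' -> emit 'f', reset
Bit 10: prefix='1' (no match yet)
Bit 11: prefix='10' (no match yet)
Bit 12: prefix='101' -> emit 'c', reset
Bit 13: prefix='1' (no match yet)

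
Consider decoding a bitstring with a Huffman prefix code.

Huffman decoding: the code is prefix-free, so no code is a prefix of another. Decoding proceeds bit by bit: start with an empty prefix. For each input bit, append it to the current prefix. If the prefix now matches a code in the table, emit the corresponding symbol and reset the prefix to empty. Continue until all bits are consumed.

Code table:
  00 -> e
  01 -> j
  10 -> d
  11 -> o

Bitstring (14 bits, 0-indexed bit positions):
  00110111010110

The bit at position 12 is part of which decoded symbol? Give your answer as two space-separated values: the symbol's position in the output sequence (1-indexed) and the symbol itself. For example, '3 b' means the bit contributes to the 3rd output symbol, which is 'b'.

Bit 0: prefix='0' (no match yet)
Bit 1: prefix='00' -> emit 'e', reset
Bit 2: prefix='1' (no match yet)
Bit 3: prefix='11' -> emit 'o', reset
Bit 4: prefix='0' (no match yet)
Bit 5: prefix='01' -> emit 'j', reset
Bit 6: prefix='1' (no match yet)
Bit 7: prefix='11' -> emit 'o', reset
Bit 8: prefix='0' (no match yet)
Bit 9: prefix='01' -> emit 'j', reset
Bit 10: prefix='0' (no match yet)
Bit 11: prefix='01' -> emit 'j', reset
Bit 12: prefix='1' (no match yet)
Bit 13: prefix='10' -> emit 'd', reset

Answer: 7 d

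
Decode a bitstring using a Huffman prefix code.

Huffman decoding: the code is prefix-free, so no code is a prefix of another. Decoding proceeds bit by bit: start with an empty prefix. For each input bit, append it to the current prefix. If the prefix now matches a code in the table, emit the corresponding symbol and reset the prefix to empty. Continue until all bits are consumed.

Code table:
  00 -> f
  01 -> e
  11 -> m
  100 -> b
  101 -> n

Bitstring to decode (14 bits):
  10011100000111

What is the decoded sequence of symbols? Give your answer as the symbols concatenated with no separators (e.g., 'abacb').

Answer: bmbfem

Derivation:
Bit 0: prefix='1' (no match yet)
Bit 1: prefix='10' (no match yet)
Bit 2: prefix='100' -> emit 'b', reset
Bit 3: prefix='1' (no match yet)
Bit 4: prefix='11' -> emit 'm', reset
Bit 5: prefix='1' (no match yet)
Bit 6: prefix='10' (no match yet)
Bit 7: prefix='100' -> emit 'b', reset
Bit 8: prefix='0' (no match yet)
Bit 9: prefix='00' -> emit 'f', reset
Bit 10: prefix='0' (no match yet)
Bit 11: prefix='01' -> emit 'e', reset
Bit 12: prefix='1' (no match yet)
Bit 13: prefix='11' -> emit 'm', reset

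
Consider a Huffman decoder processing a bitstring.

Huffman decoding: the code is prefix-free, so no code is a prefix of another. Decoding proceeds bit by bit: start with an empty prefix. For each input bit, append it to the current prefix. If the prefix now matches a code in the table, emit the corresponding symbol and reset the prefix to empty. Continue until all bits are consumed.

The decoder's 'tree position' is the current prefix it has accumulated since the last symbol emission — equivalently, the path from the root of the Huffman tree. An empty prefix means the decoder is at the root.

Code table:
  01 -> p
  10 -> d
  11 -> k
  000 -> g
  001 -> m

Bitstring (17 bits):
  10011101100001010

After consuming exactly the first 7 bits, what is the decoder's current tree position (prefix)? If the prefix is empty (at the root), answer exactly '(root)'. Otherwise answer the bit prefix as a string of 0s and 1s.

Answer: 0

Derivation:
Bit 0: prefix='1' (no match yet)
Bit 1: prefix='10' -> emit 'd', reset
Bit 2: prefix='0' (no match yet)
Bit 3: prefix='01' -> emit 'p', reset
Bit 4: prefix='1' (no match yet)
Bit 5: prefix='11' -> emit 'k', reset
Bit 6: prefix='0' (no match yet)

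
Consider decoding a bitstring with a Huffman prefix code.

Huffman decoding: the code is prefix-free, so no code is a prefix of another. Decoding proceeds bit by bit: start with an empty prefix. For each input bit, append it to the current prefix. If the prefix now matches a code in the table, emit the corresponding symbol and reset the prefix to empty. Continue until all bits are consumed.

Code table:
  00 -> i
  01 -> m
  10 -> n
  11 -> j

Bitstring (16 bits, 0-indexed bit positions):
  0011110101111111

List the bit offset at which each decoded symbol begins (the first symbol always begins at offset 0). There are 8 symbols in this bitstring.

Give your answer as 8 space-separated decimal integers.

Answer: 0 2 4 6 8 10 12 14

Derivation:
Bit 0: prefix='0' (no match yet)
Bit 1: prefix='00' -> emit 'i', reset
Bit 2: prefix='1' (no match yet)
Bit 3: prefix='11' -> emit 'j', reset
Bit 4: prefix='1' (no match yet)
Bit 5: prefix='11' -> emit 'j', reset
Bit 6: prefix='0' (no match yet)
Bit 7: prefix='01' -> emit 'm', reset
Bit 8: prefix='0' (no match yet)
Bit 9: prefix='01' -> emit 'm', reset
Bit 10: prefix='1' (no match yet)
Bit 11: prefix='11' -> emit 'j', reset
Bit 12: prefix='1' (no match yet)
Bit 13: prefix='11' -> emit 'j', reset
Bit 14: prefix='1' (no match yet)
Bit 15: prefix='11' -> emit 'j', reset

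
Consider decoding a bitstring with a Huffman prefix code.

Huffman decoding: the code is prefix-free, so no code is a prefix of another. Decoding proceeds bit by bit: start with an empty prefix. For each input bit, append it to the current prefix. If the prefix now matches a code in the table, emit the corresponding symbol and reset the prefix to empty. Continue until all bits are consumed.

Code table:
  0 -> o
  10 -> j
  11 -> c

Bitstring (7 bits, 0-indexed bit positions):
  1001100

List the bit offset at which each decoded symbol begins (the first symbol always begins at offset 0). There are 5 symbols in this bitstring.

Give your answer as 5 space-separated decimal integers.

Bit 0: prefix='1' (no match yet)
Bit 1: prefix='10' -> emit 'j', reset
Bit 2: prefix='0' -> emit 'o', reset
Bit 3: prefix='1' (no match yet)
Bit 4: prefix='11' -> emit 'c', reset
Bit 5: prefix='0' -> emit 'o', reset
Bit 6: prefix='0' -> emit 'o', reset

Answer: 0 2 3 5 6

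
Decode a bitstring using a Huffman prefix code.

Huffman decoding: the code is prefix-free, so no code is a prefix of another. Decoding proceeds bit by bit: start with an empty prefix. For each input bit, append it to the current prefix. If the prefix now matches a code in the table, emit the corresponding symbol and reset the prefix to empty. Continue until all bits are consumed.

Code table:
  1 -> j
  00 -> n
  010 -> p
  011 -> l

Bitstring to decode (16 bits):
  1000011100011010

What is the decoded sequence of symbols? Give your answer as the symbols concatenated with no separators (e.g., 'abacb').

Answer: jnnjjjnlp

Derivation:
Bit 0: prefix='1' -> emit 'j', reset
Bit 1: prefix='0' (no match yet)
Bit 2: prefix='00' -> emit 'n', reset
Bit 3: prefix='0' (no match yet)
Bit 4: prefix='00' -> emit 'n', reset
Bit 5: prefix='1' -> emit 'j', reset
Bit 6: prefix='1' -> emit 'j', reset
Bit 7: prefix='1' -> emit 'j', reset
Bit 8: prefix='0' (no match yet)
Bit 9: prefix='00' -> emit 'n', reset
Bit 10: prefix='0' (no match yet)
Bit 11: prefix='01' (no match yet)
Bit 12: prefix='011' -> emit 'l', reset
Bit 13: prefix='0' (no match yet)
Bit 14: prefix='01' (no match yet)
Bit 15: prefix='010' -> emit 'p', reset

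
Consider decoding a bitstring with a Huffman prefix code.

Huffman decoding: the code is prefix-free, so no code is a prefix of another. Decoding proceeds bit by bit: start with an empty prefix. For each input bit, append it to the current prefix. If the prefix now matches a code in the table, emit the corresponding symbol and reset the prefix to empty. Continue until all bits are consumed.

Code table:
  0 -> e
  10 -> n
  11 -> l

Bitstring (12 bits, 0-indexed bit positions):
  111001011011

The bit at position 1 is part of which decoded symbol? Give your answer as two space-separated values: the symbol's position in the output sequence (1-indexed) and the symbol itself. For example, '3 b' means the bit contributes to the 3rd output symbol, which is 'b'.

Bit 0: prefix='1' (no match yet)
Bit 1: prefix='11' -> emit 'l', reset
Bit 2: prefix='1' (no match yet)
Bit 3: prefix='10' -> emit 'n', reset
Bit 4: prefix='0' -> emit 'e', reset
Bit 5: prefix='1' (no match yet)

Answer: 1 l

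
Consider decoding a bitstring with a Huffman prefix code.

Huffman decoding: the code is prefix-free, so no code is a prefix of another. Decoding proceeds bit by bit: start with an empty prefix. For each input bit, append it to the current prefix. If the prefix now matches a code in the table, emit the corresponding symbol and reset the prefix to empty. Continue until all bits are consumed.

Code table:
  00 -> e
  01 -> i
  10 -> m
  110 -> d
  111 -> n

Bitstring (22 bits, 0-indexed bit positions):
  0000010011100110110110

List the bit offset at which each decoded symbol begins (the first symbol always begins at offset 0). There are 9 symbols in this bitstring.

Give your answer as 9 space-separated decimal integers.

Bit 0: prefix='0' (no match yet)
Bit 1: prefix='00' -> emit 'e', reset
Bit 2: prefix='0' (no match yet)
Bit 3: prefix='00' -> emit 'e', reset
Bit 4: prefix='0' (no match yet)
Bit 5: prefix='01' -> emit 'i', reset
Bit 6: prefix='0' (no match yet)
Bit 7: prefix='00' -> emit 'e', reset
Bit 8: prefix='1' (no match yet)
Bit 9: prefix='11' (no match yet)
Bit 10: prefix='111' -> emit 'n', reset
Bit 11: prefix='0' (no match yet)
Bit 12: prefix='00' -> emit 'e', reset
Bit 13: prefix='1' (no match yet)
Bit 14: prefix='11' (no match yet)
Bit 15: prefix='110' -> emit 'd', reset
Bit 16: prefix='1' (no match yet)
Bit 17: prefix='11' (no match yet)
Bit 18: prefix='110' -> emit 'd', reset
Bit 19: prefix='1' (no match yet)
Bit 20: prefix='11' (no match yet)
Bit 21: prefix='110' -> emit 'd', reset

Answer: 0 2 4 6 8 11 13 16 19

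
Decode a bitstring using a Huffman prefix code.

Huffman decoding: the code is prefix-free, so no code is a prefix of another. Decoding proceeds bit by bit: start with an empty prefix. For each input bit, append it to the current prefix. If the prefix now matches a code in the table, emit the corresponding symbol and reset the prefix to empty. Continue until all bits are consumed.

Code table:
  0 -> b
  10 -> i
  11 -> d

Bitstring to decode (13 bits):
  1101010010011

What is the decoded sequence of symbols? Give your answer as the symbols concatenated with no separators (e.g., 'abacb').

Bit 0: prefix='1' (no match yet)
Bit 1: prefix='11' -> emit 'd', reset
Bit 2: prefix='0' -> emit 'b', reset
Bit 3: prefix='1' (no match yet)
Bit 4: prefix='10' -> emit 'i', reset
Bit 5: prefix='1' (no match yet)
Bit 6: prefix='10' -> emit 'i', reset
Bit 7: prefix='0' -> emit 'b', reset
Bit 8: prefix='1' (no match yet)
Bit 9: prefix='10' -> emit 'i', reset
Bit 10: prefix='0' -> emit 'b', reset
Bit 11: prefix='1' (no match yet)
Bit 12: prefix='11' -> emit 'd', reset

Answer: dbiibibd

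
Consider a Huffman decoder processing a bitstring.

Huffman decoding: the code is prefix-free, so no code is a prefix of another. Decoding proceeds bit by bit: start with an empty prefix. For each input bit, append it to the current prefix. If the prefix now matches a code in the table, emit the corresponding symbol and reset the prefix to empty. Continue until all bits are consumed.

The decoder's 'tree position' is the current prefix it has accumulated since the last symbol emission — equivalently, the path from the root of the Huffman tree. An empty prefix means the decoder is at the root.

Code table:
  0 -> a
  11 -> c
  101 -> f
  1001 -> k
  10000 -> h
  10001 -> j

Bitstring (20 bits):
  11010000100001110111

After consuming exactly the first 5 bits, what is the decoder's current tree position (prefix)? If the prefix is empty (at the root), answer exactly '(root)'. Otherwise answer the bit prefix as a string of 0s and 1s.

Answer: 10

Derivation:
Bit 0: prefix='1' (no match yet)
Bit 1: prefix='11' -> emit 'c', reset
Bit 2: prefix='0' -> emit 'a', reset
Bit 3: prefix='1' (no match yet)
Bit 4: prefix='10' (no match yet)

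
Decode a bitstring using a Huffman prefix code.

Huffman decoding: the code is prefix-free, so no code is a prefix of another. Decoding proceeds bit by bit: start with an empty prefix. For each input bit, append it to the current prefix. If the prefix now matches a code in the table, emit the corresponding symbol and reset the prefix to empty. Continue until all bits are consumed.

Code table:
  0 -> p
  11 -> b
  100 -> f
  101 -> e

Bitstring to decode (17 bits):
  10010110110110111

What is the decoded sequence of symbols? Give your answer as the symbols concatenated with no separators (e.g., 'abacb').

Bit 0: prefix='1' (no match yet)
Bit 1: prefix='10' (no match yet)
Bit 2: prefix='100' -> emit 'f', reset
Bit 3: prefix='1' (no match yet)
Bit 4: prefix='10' (no match yet)
Bit 5: prefix='101' -> emit 'e', reset
Bit 6: prefix='1' (no match yet)
Bit 7: prefix='10' (no match yet)
Bit 8: prefix='101' -> emit 'e', reset
Bit 9: prefix='1' (no match yet)
Bit 10: prefix='10' (no match yet)
Bit 11: prefix='101' -> emit 'e', reset
Bit 12: prefix='1' (no match yet)
Bit 13: prefix='10' (no match yet)
Bit 14: prefix='101' -> emit 'e', reset
Bit 15: prefix='1' (no match yet)
Bit 16: prefix='11' -> emit 'b', reset

Answer: feeeeb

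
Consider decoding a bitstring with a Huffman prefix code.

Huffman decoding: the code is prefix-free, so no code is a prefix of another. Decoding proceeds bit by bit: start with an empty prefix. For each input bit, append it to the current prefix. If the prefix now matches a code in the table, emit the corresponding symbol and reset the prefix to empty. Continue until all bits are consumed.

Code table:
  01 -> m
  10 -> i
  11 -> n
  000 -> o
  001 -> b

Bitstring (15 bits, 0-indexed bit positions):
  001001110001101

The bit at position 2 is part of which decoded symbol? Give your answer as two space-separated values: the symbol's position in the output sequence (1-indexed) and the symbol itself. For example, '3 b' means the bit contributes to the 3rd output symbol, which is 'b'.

Answer: 1 b

Derivation:
Bit 0: prefix='0' (no match yet)
Bit 1: prefix='00' (no match yet)
Bit 2: prefix='001' -> emit 'b', reset
Bit 3: prefix='0' (no match yet)
Bit 4: prefix='00' (no match yet)
Bit 5: prefix='001' -> emit 'b', reset
Bit 6: prefix='1' (no match yet)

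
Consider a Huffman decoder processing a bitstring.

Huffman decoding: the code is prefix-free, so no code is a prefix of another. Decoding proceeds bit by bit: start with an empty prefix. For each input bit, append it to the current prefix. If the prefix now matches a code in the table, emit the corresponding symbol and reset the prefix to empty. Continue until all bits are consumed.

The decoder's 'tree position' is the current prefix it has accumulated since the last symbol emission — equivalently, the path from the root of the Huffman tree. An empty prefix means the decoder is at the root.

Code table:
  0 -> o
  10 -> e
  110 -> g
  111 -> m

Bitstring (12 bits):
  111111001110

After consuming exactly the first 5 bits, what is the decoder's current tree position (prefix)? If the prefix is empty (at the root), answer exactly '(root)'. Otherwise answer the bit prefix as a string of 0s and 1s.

Bit 0: prefix='1' (no match yet)
Bit 1: prefix='11' (no match yet)
Bit 2: prefix='111' -> emit 'm', reset
Bit 3: prefix='1' (no match yet)
Bit 4: prefix='11' (no match yet)

Answer: 11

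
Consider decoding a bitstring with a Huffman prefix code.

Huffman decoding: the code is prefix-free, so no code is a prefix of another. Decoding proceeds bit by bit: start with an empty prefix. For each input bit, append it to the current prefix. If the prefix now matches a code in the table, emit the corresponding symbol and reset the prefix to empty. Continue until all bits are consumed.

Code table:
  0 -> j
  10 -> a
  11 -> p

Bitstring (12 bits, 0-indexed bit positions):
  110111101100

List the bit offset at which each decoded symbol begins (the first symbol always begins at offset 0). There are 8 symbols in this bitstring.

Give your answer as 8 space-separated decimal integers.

Answer: 0 2 3 5 7 8 10 11

Derivation:
Bit 0: prefix='1' (no match yet)
Bit 1: prefix='11' -> emit 'p', reset
Bit 2: prefix='0' -> emit 'j', reset
Bit 3: prefix='1' (no match yet)
Bit 4: prefix='11' -> emit 'p', reset
Bit 5: prefix='1' (no match yet)
Bit 6: prefix='11' -> emit 'p', reset
Bit 7: prefix='0' -> emit 'j', reset
Bit 8: prefix='1' (no match yet)
Bit 9: prefix='11' -> emit 'p', reset
Bit 10: prefix='0' -> emit 'j', reset
Bit 11: prefix='0' -> emit 'j', reset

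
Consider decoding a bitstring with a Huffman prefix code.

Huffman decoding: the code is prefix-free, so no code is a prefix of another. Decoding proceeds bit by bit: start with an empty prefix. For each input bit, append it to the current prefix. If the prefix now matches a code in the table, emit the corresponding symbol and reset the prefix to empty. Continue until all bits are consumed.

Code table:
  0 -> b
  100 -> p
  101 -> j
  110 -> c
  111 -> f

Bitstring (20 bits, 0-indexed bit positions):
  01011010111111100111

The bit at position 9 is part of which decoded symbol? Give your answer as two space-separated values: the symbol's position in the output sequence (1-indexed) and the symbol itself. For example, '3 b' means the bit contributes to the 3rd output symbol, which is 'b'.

Bit 0: prefix='0' -> emit 'b', reset
Bit 1: prefix='1' (no match yet)
Bit 2: prefix='10' (no match yet)
Bit 3: prefix='101' -> emit 'j', reset
Bit 4: prefix='1' (no match yet)
Bit 5: prefix='10' (no match yet)
Bit 6: prefix='101' -> emit 'j', reset
Bit 7: prefix='0' -> emit 'b', reset
Bit 8: prefix='1' (no match yet)
Bit 9: prefix='11' (no match yet)
Bit 10: prefix='111' -> emit 'f', reset
Bit 11: prefix='1' (no match yet)
Bit 12: prefix='11' (no match yet)
Bit 13: prefix='111' -> emit 'f', reset

Answer: 5 f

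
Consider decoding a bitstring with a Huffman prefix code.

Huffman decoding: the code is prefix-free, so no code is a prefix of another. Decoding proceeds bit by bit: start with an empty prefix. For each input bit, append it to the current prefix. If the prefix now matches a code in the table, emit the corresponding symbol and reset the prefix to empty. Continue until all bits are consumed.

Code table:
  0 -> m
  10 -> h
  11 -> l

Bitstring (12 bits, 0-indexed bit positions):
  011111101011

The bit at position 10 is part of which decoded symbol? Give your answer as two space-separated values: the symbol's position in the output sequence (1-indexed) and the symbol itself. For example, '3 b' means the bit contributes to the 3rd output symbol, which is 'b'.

Answer: 7 l

Derivation:
Bit 0: prefix='0' -> emit 'm', reset
Bit 1: prefix='1' (no match yet)
Bit 2: prefix='11' -> emit 'l', reset
Bit 3: prefix='1' (no match yet)
Bit 4: prefix='11' -> emit 'l', reset
Bit 5: prefix='1' (no match yet)
Bit 6: prefix='11' -> emit 'l', reset
Bit 7: prefix='0' -> emit 'm', reset
Bit 8: prefix='1' (no match yet)
Bit 9: prefix='10' -> emit 'h', reset
Bit 10: prefix='1' (no match yet)
Bit 11: prefix='11' -> emit 'l', reset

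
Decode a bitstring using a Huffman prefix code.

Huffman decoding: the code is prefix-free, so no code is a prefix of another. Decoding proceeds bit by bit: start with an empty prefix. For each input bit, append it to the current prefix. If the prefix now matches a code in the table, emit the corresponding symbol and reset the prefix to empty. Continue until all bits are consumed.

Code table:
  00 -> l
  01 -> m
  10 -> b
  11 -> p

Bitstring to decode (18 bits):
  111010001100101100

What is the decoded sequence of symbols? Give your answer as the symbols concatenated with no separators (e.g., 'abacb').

Answer: pbblplbpl

Derivation:
Bit 0: prefix='1' (no match yet)
Bit 1: prefix='11' -> emit 'p', reset
Bit 2: prefix='1' (no match yet)
Bit 3: prefix='10' -> emit 'b', reset
Bit 4: prefix='1' (no match yet)
Bit 5: prefix='10' -> emit 'b', reset
Bit 6: prefix='0' (no match yet)
Bit 7: prefix='00' -> emit 'l', reset
Bit 8: prefix='1' (no match yet)
Bit 9: prefix='11' -> emit 'p', reset
Bit 10: prefix='0' (no match yet)
Bit 11: prefix='00' -> emit 'l', reset
Bit 12: prefix='1' (no match yet)
Bit 13: prefix='10' -> emit 'b', reset
Bit 14: prefix='1' (no match yet)
Bit 15: prefix='11' -> emit 'p', reset
Bit 16: prefix='0' (no match yet)
Bit 17: prefix='00' -> emit 'l', reset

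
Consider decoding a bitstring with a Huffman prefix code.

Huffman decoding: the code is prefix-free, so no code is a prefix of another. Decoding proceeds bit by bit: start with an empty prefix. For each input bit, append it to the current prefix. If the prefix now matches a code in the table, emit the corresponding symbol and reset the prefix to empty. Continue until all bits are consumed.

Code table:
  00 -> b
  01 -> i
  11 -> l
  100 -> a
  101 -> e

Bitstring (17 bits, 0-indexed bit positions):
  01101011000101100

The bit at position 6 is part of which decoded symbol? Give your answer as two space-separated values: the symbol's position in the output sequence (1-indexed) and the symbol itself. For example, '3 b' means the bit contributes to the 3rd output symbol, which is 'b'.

Bit 0: prefix='0' (no match yet)
Bit 1: prefix='01' -> emit 'i', reset
Bit 2: prefix='1' (no match yet)
Bit 3: prefix='10' (no match yet)
Bit 4: prefix='101' -> emit 'e', reset
Bit 5: prefix='0' (no match yet)
Bit 6: prefix='01' -> emit 'i', reset
Bit 7: prefix='1' (no match yet)
Bit 8: prefix='10' (no match yet)
Bit 9: prefix='100' -> emit 'a', reset
Bit 10: prefix='0' (no match yet)

Answer: 3 i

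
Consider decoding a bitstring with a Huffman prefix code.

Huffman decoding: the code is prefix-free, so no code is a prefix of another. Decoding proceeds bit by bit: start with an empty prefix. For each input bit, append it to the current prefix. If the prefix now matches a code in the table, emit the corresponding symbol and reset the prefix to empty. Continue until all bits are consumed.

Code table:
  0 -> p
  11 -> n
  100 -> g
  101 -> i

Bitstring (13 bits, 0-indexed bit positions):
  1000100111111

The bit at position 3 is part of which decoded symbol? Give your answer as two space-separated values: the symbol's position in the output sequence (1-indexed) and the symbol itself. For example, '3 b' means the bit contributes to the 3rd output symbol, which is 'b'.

Bit 0: prefix='1' (no match yet)
Bit 1: prefix='10' (no match yet)
Bit 2: prefix='100' -> emit 'g', reset
Bit 3: prefix='0' -> emit 'p', reset
Bit 4: prefix='1' (no match yet)
Bit 5: prefix='10' (no match yet)
Bit 6: prefix='100' -> emit 'g', reset
Bit 7: prefix='1' (no match yet)

Answer: 2 p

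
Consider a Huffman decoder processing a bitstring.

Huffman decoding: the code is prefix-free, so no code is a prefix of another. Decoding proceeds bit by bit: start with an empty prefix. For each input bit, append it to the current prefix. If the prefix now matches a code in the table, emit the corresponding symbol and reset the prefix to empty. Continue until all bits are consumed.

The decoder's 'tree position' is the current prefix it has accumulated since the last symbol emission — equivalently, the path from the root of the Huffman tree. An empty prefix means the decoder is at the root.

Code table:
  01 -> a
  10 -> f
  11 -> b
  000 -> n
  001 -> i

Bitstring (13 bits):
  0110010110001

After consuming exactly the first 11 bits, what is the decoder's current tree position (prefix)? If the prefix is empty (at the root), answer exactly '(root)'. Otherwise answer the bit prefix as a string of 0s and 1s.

Answer: 0

Derivation:
Bit 0: prefix='0' (no match yet)
Bit 1: prefix='01' -> emit 'a', reset
Bit 2: prefix='1' (no match yet)
Bit 3: prefix='10' -> emit 'f', reset
Bit 4: prefix='0' (no match yet)
Bit 5: prefix='01' -> emit 'a', reset
Bit 6: prefix='0' (no match yet)
Bit 7: prefix='01' -> emit 'a', reset
Bit 8: prefix='1' (no match yet)
Bit 9: prefix='10' -> emit 'f', reset
Bit 10: prefix='0' (no match yet)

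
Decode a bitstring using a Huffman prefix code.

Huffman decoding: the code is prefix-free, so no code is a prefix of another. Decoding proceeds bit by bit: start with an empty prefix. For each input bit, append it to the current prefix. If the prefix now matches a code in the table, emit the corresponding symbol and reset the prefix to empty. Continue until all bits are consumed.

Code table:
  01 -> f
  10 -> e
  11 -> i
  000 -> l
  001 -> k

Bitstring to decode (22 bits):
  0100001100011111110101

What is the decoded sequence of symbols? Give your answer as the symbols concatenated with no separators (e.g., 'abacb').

Bit 0: prefix='0' (no match yet)
Bit 1: prefix='01' -> emit 'f', reset
Bit 2: prefix='0' (no match yet)
Bit 3: prefix='00' (no match yet)
Bit 4: prefix='000' -> emit 'l', reset
Bit 5: prefix='0' (no match yet)
Bit 6: prefix='01' -> emit 'f', reset
Bit 7: prefix='1' (no match yet)
Bit 8: prefix='10' -> emit 'e', reset
Bit 9: prefix='0' (no match yet)
Bit 10: prefix='00' (no match yet)
Bit 11: prefix='001' -> emit 'k', reset
Bit 12: prefix='1' (no match yet)
Bit 13: prefix='11' -> emit 'i', reset
Bit 14: prefix='1' (no match yet)
Bit 15: prefix='11' -> emit 'i', reset
Bit 16: prefix='1' (no match yet)
Bit 17: prefix='11' -> emit 'i', reset
Bit 18: prefix='0' (no match yet)
Bit 19: prefix='01' -> emit 'f', reset
Bit 20: prefix='0' (no match yet)
Bit 21: prefix='01' -> emit 'f', reset

Answer: flfekiiiff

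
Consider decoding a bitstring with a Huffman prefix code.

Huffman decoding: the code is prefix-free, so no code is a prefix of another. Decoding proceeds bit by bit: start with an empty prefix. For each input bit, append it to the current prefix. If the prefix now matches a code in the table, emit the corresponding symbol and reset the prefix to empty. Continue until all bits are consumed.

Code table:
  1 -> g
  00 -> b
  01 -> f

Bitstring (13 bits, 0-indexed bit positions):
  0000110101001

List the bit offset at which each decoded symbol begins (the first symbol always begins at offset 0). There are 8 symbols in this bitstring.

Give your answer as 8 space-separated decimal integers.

Answer: 0 2 4 5 6 8 10 12

Derivation:
Bit 0: prefix='0' (no match yet)
Bit 1: prefix='00' -> emit 'b', reset
Bit 2: prefix='0' (no match yet)
Bit 3: prefix='00' -> emit 'b', reset
Bit 4: prefix='1' -> emit 'g', reset
Bit 5: prefix='1' -> emit 'g', reset
Bit 6: prefix='0' (no match yet)
Bit 7: prefix='01' -> emit 'f', reset
Bit 8: prefix='0' (no match yet)
Bit 9: prefix='01' -> emit 'f', reset
Bit 10: prefix='0' (no match yet)
Bit 11: prefix='00' -> emit 'b', reset
Bit 12: prefix='1' -> emit 'g', reset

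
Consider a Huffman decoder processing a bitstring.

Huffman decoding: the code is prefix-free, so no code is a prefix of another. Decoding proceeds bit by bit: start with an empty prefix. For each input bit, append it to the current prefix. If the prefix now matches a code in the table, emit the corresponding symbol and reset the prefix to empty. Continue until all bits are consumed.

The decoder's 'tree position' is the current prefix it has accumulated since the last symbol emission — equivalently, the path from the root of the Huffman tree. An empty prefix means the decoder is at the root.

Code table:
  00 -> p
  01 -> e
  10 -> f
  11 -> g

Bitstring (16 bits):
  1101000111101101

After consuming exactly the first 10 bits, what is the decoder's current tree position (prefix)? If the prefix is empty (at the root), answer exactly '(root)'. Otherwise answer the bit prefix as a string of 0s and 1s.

Answer: (root)

Derivation:
Bit 0: prefix='1' (no match yet)
Bit 1: prefix='11' -> emit 'g', reset
Bit 2: prefix='0' (no match yet)
Bit 3: prefix='01' -> emit 'e', reset
Bit 4: prefix='0' (no match yet)
Bit 5: prefix='00' -> emit 'p', reset
Bit 6: prefix='0' (no match yet)
Bit 7: prefix='01' -> emit 'e', reset
Bit 8: prefix='1' (no match yet)
Bit 9: prefix='11' -> emit 'g', reset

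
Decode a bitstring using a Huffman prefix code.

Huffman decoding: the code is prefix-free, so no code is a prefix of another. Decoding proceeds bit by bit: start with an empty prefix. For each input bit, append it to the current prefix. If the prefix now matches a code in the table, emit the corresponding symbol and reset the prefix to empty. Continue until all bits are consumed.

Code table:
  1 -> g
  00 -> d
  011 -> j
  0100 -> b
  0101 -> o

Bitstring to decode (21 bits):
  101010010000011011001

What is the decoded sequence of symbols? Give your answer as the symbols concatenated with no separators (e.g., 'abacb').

Answer: godgddjjdg

Derivation:
Bit 0: prefix='1' -> emit 'g', reset
Bit 1: prefix='0' (no match yet)
Bit 2: prefix='01' (no match yet)
Bit 3: prefix='010' (no match yet)
Bit 4: prefix='0101' -> emit 'o', reset
Bit 5: prefix='0' (no match yet)
Bit 6: prefix='00' -> emit 'd', reset
Bit 7: prefix='1' -> emit 'g', reset
Bit 8: prefix='0' (no match yet)
Bit 9: prefix='00' -> emit 'd', reset
Bit 10: prefix='0' (no match yet)
Bit 11: prefix='00' -> emit 'd', reset
Bit 12: prefix='0' (no match yet)
Bit 13: prefix='01' (no match yet)
Bit 14: prefix='011' -> emit 'j', reset
Bit 15: prefix='0' (no match yet)
Bit 16: prefix='01' (no match yet)
Bit 17: prefix='011' -> emit 'j', reset
Bit 18: prefix='0' (no match yet)
Bit 19: prefix='00' -> emit 'd', reset
Bit 20: prefix='1' -> emit 'g', reset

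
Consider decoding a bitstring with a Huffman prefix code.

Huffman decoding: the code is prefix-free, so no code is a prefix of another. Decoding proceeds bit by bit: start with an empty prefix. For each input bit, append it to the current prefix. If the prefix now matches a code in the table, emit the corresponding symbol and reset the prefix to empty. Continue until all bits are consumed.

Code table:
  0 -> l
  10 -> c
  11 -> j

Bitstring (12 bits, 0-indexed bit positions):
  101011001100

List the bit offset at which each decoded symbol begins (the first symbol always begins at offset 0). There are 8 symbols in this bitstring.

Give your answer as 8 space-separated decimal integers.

Answer: 0 2 4 6 7 8 10 11

Derivation:
Bit 0: prefix='1' (no match yet)
Bit 1: prefix='10' -> emit 'c', reset
Bit 2: prefix='1' (no match yet)
Bit 3: prefix='10' -> emit 'c', reset
Bit 4: prefix='1' (no match yet)
Bit 5: prefix='11' -> emit 'j', reset
Bit 6: prefix='0' -> emit 'l', reset
Bit 7: prefix='0' -> emit 'l', reset
Bit 8: prefix='1' (no match yet)
Bit 9: prefix='11' -> emit 'j', reset
Bit 10: prefix='0' -> emit 'l', reset
Bit 11: prefix='0' -> emit 'l', reset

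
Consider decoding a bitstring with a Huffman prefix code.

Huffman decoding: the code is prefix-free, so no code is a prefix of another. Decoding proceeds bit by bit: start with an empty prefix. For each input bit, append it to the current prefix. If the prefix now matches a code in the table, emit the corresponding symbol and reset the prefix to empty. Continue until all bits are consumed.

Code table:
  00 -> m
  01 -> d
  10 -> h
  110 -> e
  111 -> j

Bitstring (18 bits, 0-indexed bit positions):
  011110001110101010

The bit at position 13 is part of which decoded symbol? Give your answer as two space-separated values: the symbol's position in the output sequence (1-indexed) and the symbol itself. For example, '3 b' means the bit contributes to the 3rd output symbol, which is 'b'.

Bit 0: prefix='0' (no match yet)
Bit 1: prefix='01' -> emit 'd', reset
Bit 2: prefix='1' (no match yet)
Bit 3: prefix='11' (no match yet)
Bit 4: prefix='111' -> emit 'j', reset
Bit 5: prefix='0' (no match yet)
Bit 6: prefix='00' -> emit 'm', reset
Bit 7: prefix='0' (no match yet)
Bit 8: prefix='01' -> emit 'd', reset
Bit 9: prefix='1' (no match yet)
Bit 10: prefix='11' (no match yet)
Bit 11: prefix='110' -> emit 'e', reset
Bit 12: prefix='1' (no match yet)
Bit 13: prefix='10' -> emit 'h', reset
Bit 14: prefix='1' (no match yet)
Bit 15: prefix='10' -> emit 'h', reset
Bit 16: prefix='1' (no match yet)
Bit 17: prefix='10' -> emit 'h', reset

Answer: 6 h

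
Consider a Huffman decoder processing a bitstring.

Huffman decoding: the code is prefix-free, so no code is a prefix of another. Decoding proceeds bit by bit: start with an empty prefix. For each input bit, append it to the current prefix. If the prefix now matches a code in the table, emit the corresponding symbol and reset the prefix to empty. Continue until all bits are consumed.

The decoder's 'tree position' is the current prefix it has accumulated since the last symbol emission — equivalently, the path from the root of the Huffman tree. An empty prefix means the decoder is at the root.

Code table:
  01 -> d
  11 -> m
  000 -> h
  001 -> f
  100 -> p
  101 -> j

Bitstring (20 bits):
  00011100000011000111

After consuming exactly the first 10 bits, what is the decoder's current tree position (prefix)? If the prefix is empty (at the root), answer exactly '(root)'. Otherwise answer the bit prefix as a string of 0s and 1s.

Answer: 00

Derivation:
Bit 0: prefix='0' (no match yet)
Bit 1: prefix='00' (no match yet)
Bit 2: prefix='000' -> emit 'h', reset
Bit 3: prefix='1' (no match yet)
Bit 4: prefix='11' -> emit 'm', reset
Bit 5: prefix='1' (no match yet)
Bit 6: prefix='10' (no match yet)
Bit 7: prefix='100' -> emit 'p', reset
Bit 8: prefix='0' (no match yet)
Bit 9: prefix='00' (no match yet)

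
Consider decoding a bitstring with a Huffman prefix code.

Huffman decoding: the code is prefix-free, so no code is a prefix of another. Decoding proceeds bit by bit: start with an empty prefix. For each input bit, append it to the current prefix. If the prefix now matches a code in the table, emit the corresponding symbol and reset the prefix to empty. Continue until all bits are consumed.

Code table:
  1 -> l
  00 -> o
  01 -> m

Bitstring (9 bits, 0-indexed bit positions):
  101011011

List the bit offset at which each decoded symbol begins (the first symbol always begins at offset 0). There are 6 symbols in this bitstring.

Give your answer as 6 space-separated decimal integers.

Bit 0: prefix='1' -> emit 'l', reset
Bit 1: prefix='0' (no match yet)
Bit 2: prefix='01' -> emit 'm', reset
Bit 3: prefix='0' (no match yet)
Bit 4: prefix='01' -> emit 'm', reset
Bit 5: prefix='1' -> emit 'l', reset
Bit 6: prefix='0' (no match yet)
Bit 7: prefix='01' -> emit 'm', reset
Bit 8: prefix='1' -> emit 'l', reset

Answer: 0 1 3 5 6 8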